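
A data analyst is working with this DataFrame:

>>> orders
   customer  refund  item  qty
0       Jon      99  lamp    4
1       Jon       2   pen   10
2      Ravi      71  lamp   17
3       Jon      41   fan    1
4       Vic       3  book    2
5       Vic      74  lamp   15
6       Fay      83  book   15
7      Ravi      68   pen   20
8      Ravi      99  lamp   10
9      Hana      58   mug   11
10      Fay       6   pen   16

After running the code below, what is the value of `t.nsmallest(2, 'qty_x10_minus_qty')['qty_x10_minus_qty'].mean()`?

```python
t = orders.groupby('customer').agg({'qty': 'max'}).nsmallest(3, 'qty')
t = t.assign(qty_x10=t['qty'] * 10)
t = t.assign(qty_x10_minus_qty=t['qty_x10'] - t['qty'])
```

group by customer, max of qty:
          qty
customer     
Fay        16
Hana       11
Jon        10
Ravi       20
Vic        15
take 3 rows with smallest qty:
          qty
customer     
Jon        10
Hana       11
Vic        15
add column qty_x10 = t['qty'] * 10:
          qty  qty_x10
customer              
Jon        10      100
Hana       11      110
Vic        15      150
add column qty_x10_minus_qty = t['qty_x10'] - t['qty']:
          qty  qty_x10  qty_x10_minus_qty
customer                                 
Jon        10      100                 90
Hana       11      110                 99
Vic        15      150                135
take 2 rows with smallest qty_x10_minus_qty:
          qty  qty_x10  qty_x10_minus_qty
customer                                 
Jon        10      100                 90
Hana       11      110                 99
Taking the mean of column 'qty_x10_minus_qty' gives 94.5.

94.5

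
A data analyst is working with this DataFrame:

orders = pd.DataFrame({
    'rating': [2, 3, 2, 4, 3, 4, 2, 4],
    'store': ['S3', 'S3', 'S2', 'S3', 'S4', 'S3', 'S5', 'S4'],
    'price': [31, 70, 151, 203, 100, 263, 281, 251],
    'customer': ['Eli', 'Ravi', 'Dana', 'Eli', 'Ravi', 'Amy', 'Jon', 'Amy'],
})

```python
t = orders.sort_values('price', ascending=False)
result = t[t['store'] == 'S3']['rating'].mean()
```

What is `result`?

3.25

sort by price descending:
   rating store  price customer
6       2    S5    281      Jon
5       4    S3    263      Amy
7       4    S4    251      Amy
3       4    S3    203      Eli
2       2    S2    151     Dana
4       3    S4    100     Ravi
1       3    S3     70     Ravi
0       2    S3     31      Eli
filter rows where store == 'S3':
   rating store  price customer
5       4    S3    263      Amy
3       4    S3    203      Eli
1       3    S3     70     Ravi
0       2    S3     31      Eli
Finally, mean of column 'rating' = 3.25.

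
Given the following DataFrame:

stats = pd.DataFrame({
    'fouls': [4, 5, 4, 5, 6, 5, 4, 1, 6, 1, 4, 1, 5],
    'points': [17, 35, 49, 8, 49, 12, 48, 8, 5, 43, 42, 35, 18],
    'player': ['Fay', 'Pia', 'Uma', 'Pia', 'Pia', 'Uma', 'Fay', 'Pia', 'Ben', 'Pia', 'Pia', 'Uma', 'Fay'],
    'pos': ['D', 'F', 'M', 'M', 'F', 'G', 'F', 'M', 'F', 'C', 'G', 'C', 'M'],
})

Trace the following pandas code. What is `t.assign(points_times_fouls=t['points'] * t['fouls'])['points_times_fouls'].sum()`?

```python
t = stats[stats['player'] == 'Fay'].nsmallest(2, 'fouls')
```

filter rows where player == 'Fay':
    fouls  points player pos
0       4      17    Fay   D
6       4      48    Fay   F
12      5      18    Fay   M
take 2 rows with smallest fouls:
   fouls  points player pos
0      4      17    Fay   D
6      4      48    Fay   F
add column points_times_fouls = t['points'] * t['fouls']:
   fouls  points player pos  points_times_fouls
0      4      17    Fay   D                  68
6      4      48    Fay   F                 192

260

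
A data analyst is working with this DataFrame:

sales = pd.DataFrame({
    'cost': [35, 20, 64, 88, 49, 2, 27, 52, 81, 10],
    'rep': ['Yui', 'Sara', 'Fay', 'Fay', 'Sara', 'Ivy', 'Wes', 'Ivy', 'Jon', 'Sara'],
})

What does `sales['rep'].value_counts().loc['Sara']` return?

3

value_counts of rep:
rep
Sara    3
Fay     2
Ivy     2
Yui     1
Wes     1
Jon     1
Name: count, dtype: int64
Then the value at index 'Sara': 3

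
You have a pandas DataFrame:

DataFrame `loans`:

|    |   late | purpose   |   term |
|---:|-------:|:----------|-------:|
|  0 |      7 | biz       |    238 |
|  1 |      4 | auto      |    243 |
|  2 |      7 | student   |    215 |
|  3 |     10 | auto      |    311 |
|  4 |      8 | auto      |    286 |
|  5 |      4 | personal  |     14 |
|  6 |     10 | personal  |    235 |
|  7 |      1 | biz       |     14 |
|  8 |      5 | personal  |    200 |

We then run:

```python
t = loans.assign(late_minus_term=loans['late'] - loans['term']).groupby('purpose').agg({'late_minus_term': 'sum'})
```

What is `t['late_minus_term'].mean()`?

add column late_minus_term = loans['late'] - loans['term']:
   late   purpose  term  late_minus_term
0     7       biz   238             -231
1     4      auto   243             -239
2     7   student   215             -208
3    10      auto   311             -301
4     8      auto   286             -278
5     4  personal    14              -10
6    10  personal   235             -225
7     1       biz    14              -13
8     5  personal   200             -195
group by purpose, sum of late_minus_term:
          late_minus_term
purpose                  
auto                 -818
biz                  -244
personal             -430
student              -208
Then the mean of column 'late_minus_term': -425.0

-425.0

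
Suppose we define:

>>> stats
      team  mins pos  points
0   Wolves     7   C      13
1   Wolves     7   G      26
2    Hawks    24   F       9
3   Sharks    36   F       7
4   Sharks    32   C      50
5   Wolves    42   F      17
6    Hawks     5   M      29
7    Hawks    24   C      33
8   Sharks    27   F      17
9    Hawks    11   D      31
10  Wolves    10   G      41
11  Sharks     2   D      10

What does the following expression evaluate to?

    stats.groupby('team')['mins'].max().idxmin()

Hawks

group by team, max of mins:
team
Hawks     24
Sharks    36
Wolves    42
Name: mins, dtype: int64
Hence Hawks.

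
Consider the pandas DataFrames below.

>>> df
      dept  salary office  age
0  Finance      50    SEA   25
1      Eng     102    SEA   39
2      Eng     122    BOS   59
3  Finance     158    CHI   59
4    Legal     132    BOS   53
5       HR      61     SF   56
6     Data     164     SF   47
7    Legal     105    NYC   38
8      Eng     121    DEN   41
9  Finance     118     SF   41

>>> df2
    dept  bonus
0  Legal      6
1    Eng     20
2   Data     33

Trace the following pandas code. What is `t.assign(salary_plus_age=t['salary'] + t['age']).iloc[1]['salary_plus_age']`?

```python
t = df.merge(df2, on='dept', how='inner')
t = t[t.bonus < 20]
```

143

merge on 'dept' (how='inner') → 6 rows:
    dept  salary office  age  bonus
0    Eng     102    SEA   39     20
1    Eng     122    BOS   59     20
2  Legal     132    BOS   53      6
3   Data     164     SF   47     33
4  Legal     105    NYC   38      6
5    Eng     121    DEN   41     20
filter rows where bonus < 20:
    dept  salary office  age  bonus
2  Legal     132    BOS   53      6
4  Legal     105    NYC   38      6
add column salary_plus_age = t['salary'] + t['age']:
    dept  salary office  age  bonus  salary_plus_age
2  Legal     132    BOS   53      6              185
4  Legal     105    NYC   38      6              143
Taking the value at position 1, column 'salary_plus_age' gives 143.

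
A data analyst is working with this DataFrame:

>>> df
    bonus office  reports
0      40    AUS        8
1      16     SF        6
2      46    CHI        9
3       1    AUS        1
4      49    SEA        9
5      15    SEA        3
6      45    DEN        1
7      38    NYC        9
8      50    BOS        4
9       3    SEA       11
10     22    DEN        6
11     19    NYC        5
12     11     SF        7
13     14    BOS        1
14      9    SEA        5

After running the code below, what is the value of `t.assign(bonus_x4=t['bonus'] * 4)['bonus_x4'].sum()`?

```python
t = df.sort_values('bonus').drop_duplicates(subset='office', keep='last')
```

1136

sort by bonus:
    bonus office  reports
3       1    AUS        1
9       3    SEA       11
14      9    SEA        5
12     11     SF        7
13     14    BOS        1
5      15    SEA        3
1      16     SF        6
11     19    NYC        5
10     22    DEN        6
7      38    NYC        9
0      40    AUS        8
6      45    DEN        1
2      46    CHI        9
4      49    SEA        9
8      50    BOS        4
drop duplicate office (keep=last):
   bonus office  reports
1     16     SF        6
7     38    NYC        9
0     40    AUS        8
6     45    DEN        1
2     46    CHI        9
4     49    SEA        9
8     50    BOS        4
add column bonus_x4 = t['bonus'] * 4:
   bonus office  reports  bonus_x4
1     16     SF        6        64
7     38    NYC        9       152
0     40    AUS        8       160
6     45    DEN        1       180
2     46    CHI        9       184
4     49    SEA        9       196
8     50    BOS        4       200
Then the sum of column 'bonus_x4': 1136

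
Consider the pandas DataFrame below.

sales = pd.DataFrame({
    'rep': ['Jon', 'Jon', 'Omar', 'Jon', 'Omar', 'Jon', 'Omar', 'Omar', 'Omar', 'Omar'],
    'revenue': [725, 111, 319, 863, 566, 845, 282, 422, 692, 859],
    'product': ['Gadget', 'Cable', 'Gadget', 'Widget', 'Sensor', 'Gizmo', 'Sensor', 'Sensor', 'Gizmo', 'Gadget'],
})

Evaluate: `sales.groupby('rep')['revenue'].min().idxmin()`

group by rep, min of revenue:
rep
Jon     111
Omar    282
Name: revenue, dtype: int64
Then the label with the smallest value: Jon

Jon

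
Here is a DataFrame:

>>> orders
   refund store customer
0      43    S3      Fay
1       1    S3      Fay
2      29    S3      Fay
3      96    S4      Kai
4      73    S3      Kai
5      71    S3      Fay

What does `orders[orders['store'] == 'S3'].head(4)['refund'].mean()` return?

36.5

filter rows where store == 'S3':
   refund store customer
0      43    S3      Fay
1       1    S3      Fay
2      29    S3      Fay
4      73    S3      Kai
5      71    S3      Fay
take first 4 rows:
   refund store customer
0      43    S3      Fay
1       1    S3      Fay
2      29    S3      Fay
4      73    S3      Kai
Finally, mean of column 'refund' = 36.5.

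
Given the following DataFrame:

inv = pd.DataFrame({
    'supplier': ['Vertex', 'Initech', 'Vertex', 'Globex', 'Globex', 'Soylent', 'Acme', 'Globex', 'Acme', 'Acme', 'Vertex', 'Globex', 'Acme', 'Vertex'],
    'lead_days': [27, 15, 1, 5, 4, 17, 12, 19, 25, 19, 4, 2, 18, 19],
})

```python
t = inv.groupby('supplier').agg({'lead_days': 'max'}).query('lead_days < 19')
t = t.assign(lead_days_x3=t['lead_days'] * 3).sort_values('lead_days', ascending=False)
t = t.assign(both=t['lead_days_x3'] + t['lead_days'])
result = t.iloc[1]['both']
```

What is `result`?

group by supplier, max of lead_days:
          lead_days
supplier           
Acme             25
Globex           19
Initech          15
Soylent          17
Vertex           27
filter rows where lead_days < 19:
          lead_days
supplier           
Initech          15
Soylent          17
add column lead_days_x3 = t['lead_days'] * 3:
          lead_days  lead_days_x3
supplier                         
Initech          15            45
Soylent          17            51
sort by lead_days descending:
          lead_days  lead_days_x3
supplier                         
Soylent          17            51
Initech          15            45
add column both = t['lead_days_x3'] + t['lead_days']:
          lead_days  lead_days_x3  both
supplier                               
Soylent          17            51    68
Initech          15            45    60
So iloc[1]['both'] = 60.

60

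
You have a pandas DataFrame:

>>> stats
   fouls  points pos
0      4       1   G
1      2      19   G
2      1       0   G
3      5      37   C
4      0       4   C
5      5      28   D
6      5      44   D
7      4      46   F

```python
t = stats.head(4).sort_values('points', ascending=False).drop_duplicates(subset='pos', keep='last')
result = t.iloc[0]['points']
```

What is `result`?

take first 4 rows:
   fouls  points pos
0      4       1   G
1      2      19   G
2      1       0   G
3      5      37   C
sort by points descending:
   fouls  points pos
3      5      37   C
1      2      19   G
0      4       1   G
2      1       0   G
drop duplicate pos (keep=last):
   fouls  points pos
3      5      37   C
2      1       0   G

37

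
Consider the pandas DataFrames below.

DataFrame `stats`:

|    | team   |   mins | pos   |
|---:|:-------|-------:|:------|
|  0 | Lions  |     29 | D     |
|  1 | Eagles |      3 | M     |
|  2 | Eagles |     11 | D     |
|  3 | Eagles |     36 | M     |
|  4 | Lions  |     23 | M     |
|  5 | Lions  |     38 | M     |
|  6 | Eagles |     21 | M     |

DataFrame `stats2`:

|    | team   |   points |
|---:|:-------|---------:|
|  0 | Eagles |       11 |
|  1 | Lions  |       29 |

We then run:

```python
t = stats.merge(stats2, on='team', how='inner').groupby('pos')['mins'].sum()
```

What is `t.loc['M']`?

merge on 'team' (how='inner') → 7 rows:
     team  mins pos  points
0   Lions    29   D      29
1  Eagles     3   M      11
2  Eagles    11   D      11
3  Eagles    36   M      11
4   Lions    23   M      29
5   Lions    38   M      29
6  Eagles    21   M      11
group by pos, sum of mins:
pos
D     40
M    121
Name: mins, dtype: int64
Reading off the value at index 'M', we get 121.

121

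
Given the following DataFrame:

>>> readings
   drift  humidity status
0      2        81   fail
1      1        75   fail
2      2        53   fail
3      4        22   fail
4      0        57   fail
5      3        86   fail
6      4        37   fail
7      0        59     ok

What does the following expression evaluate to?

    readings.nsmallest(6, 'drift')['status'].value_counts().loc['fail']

take 6 rows with smallest drift:
   drift  humidity status
4      0        57   fail
7      0        59     ok
1      1        75   fail
0      2        81   fail
2      2        53   fail
5      3        86   fail
value_counts of status:
status
fail    5
ok      1
Name: count, dtype: int64
Finally, value at index 'fail' = 5.

5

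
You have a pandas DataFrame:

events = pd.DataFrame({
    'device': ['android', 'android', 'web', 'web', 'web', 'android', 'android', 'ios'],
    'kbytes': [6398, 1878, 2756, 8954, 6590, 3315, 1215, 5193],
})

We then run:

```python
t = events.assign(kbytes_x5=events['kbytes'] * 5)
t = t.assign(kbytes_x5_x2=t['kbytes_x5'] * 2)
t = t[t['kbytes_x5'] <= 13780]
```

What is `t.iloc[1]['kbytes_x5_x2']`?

27560

add column kbytes_x5 = events['kbytes'] * 5:
    device  kbytes  kbytes_x5
0  android    6398      31990
1  android    1878       9390
2      web    2756      13780
3      web    8954      44770
4      web    6590      32950
5  android    3315      16575
6  android    1215       6075
7      ios    5193      25965
add column kbytes_x5_x2 = t['kbytes_x5'] * 2:
    device  kbytes  kbytes_x5  kbytes_x5_x2
0  android    6398      31990         63980
1  android    1878       9390         18780
2      web    2756      13780         27560
3      web    8954      44770         89540
4      web    6590      32950         65900
5  android    3315      16575         33150
6  android    1215       6075         12150
7      ios    5193      25965         51930
filter rows where kbytes_x5 <= 13780:
    device  kbytes  kbytes_x5  kbytes_x5_x2
1  android    1878       9390         18780
2      web    2756      13780         27560
6  android    1215       6075         12150
Reading off the value at position 1, column 'kbytes_x5_x2', we get 27560.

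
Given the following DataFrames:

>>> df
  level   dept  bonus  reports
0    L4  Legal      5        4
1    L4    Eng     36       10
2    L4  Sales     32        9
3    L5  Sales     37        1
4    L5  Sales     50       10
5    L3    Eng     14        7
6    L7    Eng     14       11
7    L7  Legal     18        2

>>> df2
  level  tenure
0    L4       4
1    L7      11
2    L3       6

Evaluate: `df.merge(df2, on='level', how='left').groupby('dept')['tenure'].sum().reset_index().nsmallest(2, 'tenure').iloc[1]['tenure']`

merge on 'level' (how='left') → 8 rows:
  level   dept  bonus  reports  tenure
0    L4  Legal      5        4     4.0
1    L4    Eng     36       10     4.0
2    L4  Sales     32        9     4.0
3    L5  Sales     37        1     NaN
4    L5  Sales     50       10     NaN
5    L3    Eng     14        7     6.0
6    L7    Eng     14       11    11.0
7    L7  Legal     18        2    11.0
group by dept, sum of tenure:
dept
Eng      21.0
Legal    15.0
Sales     4.0
Name: tenure, dtype: float64
reset_index():
    dept  tenure
0    Eng    21.0
1  Legal    15.0
2  Sales     4.0
take 2 rows with smallest tenure:
    dept  tenure
2  Sales     4.0
1  Legal    15.0
The value at position 1, column 'tenure' is 15.0.

15.0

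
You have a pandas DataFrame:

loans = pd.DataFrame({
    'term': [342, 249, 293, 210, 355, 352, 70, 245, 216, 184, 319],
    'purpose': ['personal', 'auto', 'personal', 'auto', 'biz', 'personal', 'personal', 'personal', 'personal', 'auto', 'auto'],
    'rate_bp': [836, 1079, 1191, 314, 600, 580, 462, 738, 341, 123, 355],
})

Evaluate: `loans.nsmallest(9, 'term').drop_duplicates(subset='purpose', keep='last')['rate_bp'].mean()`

take 9 rows with smallest term:
    term   purpose  rate_bp
6     70  personal      462
9    184      auto      123
3    210      auto      314
8    216  personal      341
7    245  personal      738
1    249      auto     1079
2    293  personal     1191
10   319      auto      355
0    342  personal      836
drop duplicate purpose (keep=last):
    term   purpose  rate_bp
10   319      auto      355
0    342  personal      836
Hence 595.5.

595.5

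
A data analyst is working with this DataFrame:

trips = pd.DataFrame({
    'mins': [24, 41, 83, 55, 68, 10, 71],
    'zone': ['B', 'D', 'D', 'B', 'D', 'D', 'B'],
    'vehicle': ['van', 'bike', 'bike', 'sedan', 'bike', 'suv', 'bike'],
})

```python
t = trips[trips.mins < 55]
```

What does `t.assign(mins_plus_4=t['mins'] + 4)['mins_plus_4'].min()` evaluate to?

filter rows where mins < 55:
   mins zone vehicle
0    24    B     van
1    41    D    bike
5    10    D     suv
add column mins_plus_4 = t['mins'] + 4:
   mins zone vehicle  mins_plus_4
0    24    B     van           28
1    41    D    bike           45
5    10    D     suv           14
Then the min of column 'mins_plus_4': 14

14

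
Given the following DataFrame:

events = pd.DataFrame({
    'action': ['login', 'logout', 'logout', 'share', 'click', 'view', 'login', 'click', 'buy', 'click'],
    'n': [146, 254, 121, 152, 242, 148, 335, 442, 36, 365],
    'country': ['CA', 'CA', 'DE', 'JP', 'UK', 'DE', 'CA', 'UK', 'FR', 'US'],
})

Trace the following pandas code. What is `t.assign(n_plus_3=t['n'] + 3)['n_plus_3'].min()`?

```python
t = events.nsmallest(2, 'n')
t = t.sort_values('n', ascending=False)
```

39

take 2 rows with smallest n:
   action    n country
8     buy   36      FR
2  logout  121      DE
sort by n descending:
   action    n country
2  logout  121      DE
8     buy   36      FR
add column n_plus_3 = t['n'] + 3:
   action    n country  n_plus_3
2  logout  121      DE       124
8     buy   36      FR        39
Hence 39.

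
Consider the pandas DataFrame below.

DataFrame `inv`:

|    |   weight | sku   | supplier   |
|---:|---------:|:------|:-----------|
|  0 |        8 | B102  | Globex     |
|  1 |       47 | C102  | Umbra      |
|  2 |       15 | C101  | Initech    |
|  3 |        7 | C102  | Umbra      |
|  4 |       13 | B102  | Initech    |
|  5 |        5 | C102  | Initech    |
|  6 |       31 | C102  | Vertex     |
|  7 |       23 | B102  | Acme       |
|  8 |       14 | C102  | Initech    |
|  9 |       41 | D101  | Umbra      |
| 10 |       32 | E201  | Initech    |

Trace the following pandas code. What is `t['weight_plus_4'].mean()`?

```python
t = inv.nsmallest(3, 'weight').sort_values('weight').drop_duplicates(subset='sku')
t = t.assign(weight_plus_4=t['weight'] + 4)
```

10.5

take 3 rows with smallest weight:
   weight   sku supplier
5       5  C102  Initech
3       7  C102    Umbra
0       8  B102   Globex
sort by weight:
   weight   sku supplier
5       5  C102  Initech
3       7  C102    Umbra
0       8  B102   Globex
drop duplicate sku (keep=first):
   weight   sku supplier
5       5  C102  Initech
0       8  B102   Globex
add column weight_plus_4 = t['weight'] + 4:
   weight   sku supplier  weight_plus_4
5       5  C102  Initech              9
0       8  B102   Globex             12
The mean of column 'weight_plus_4' is 10.5.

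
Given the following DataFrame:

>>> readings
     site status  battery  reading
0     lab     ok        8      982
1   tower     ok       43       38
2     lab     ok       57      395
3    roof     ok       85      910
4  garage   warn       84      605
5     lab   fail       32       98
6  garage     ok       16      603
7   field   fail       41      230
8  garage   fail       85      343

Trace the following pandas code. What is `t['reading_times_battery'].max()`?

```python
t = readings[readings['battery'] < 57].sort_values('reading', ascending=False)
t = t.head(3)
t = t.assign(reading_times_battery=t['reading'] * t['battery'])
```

9648

filter rows where battery < 57:
     site status  battery  reading
0     lab     ok        8      982
1   tower     ok       43       38
5     lab   fail       32       98
6  garage     ok       16      603
7   field   fail       41      230
sort by reading descending:
     site status  battery  reading
0     lab     ok        8      982
6  garage     ok       16      603
7   field   fail       41      230
5     lab   fail       32       98
1   tower     ok       43       38
take first 3 rows:
     site status  battery  reading
0     lab     ok        8      982
6  garage     ok       16      603
7   field   fail       41      230
add column reading_times_battery = t['reading'] * t['battery']:
     site status  battery  reading  reading_times_battery
0     lab     ok        8      982                   7856
6  garage     ok       16      603                   9648
7   field   fail       41      230                   9430
Then the max of column 'reading_times_battery': 9648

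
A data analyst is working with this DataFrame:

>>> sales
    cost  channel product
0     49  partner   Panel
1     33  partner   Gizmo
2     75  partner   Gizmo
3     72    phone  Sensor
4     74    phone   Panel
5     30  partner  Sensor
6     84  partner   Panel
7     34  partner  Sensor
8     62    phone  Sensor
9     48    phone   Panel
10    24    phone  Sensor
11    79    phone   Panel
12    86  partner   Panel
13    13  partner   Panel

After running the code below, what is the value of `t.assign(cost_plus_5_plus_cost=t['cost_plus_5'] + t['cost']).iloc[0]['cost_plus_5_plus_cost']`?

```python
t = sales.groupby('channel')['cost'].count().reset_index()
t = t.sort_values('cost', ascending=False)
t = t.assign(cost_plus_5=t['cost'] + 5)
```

group by channel, count of cost:
channel
partner    8
phone      6
Name: cost, dtype: int64
reset_index():
   channel  cost
0  partner     8
1    phone     6
sort by cost descending:
   channel  cost
0  partner     8
1    phone     6
add column cost_plus_5 = t['cost'] + 5:
   channel  cost  cost_plus_5
0  partner     8           13
1    phone     6           11
add column cost_plus_5_plus_cost = t['cost_plus_5'] + t['cost']:
   channel  cost  cost_plus_5  cost_plus_5_plus_cost
0  partner     8           13                     21
1    phone     6           11                     17
The value at position 0, column 'cost_plus_5_plus_cost' is 21.

21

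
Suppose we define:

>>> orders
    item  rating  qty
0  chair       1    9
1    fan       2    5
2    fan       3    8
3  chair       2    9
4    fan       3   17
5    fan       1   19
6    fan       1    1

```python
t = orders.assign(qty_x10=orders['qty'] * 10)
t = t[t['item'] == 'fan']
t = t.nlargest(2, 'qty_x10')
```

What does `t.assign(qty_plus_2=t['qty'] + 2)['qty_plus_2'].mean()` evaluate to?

20.0

add column qty_x10 = orders['qty'] * 10:
    item  rating  qty  qty_x10
0  chair       1    9       90
1    fan       2    5       50
2    fan       3    8       80
3  chair       2    9       90
4    fan       3   17      170
5    fan       1   19      190
6    fan       1    1       10
filter rows where item == 'fan':
  item  rating  qty  qty_x10
1  fan       2    5       50
2  fan       3    8       80
4  fan       3   17      170
5  fan       1   19      190
6  fan       1    1       10
take 2 rows with largest qty_x10:
  item  rating  qty  qty_x10
5  fan       1   19      190
4  fan       3   17      170
add column qty_plus_2 = t['qty'] + 2:
  item  rating  qty  qty_x10  qty_plus_2
5  fan       1   19      190          21
4  fan       3   17      170          19
So mean() = 20.0.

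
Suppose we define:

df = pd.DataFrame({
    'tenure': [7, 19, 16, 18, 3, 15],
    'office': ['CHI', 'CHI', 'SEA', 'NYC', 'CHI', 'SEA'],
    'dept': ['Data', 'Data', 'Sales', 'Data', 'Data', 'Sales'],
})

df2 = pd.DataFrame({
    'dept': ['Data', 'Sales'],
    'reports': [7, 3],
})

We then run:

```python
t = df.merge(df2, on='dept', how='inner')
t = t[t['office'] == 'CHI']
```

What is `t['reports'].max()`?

7

merge on 'dept' (how='inner') → 6 rows:
   tenure office   dept  reports
0       7    CHI   Data        7
1      19    CHI   Data        7
2      16    SEA  Sales        3
3      18    NYC   Data        7
4       3    CHI   Data        7
5      15    SEA  Sales        3
filter rows where office == 'CHI':
   tenure office  dept  reports
0       7    CHI  Data        7
1      19    CHI  Data        7
4       3    CHI  Data        7
Reading off the max of column 'reports', we get 7.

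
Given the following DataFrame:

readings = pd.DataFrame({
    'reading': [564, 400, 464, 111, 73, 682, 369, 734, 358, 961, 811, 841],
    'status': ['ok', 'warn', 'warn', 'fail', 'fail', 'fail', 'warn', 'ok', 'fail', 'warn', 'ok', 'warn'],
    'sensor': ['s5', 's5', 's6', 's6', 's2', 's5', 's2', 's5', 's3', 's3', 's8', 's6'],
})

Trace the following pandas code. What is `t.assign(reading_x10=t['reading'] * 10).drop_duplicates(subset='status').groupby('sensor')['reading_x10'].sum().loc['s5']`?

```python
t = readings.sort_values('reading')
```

5640

sort by reading:
    reading status sensor
4        73   fail     s2
3       111   fail     s6
8       358   fail     s3
6       369   warn     s2
1       400   warn     s5
2       464   warn     s6
0       564     ok     s5
5       682   fail     s5
7       734     ok     s5
10      811     ok     s8
11      841   warn     s6
9       961   warn     s3
add column reading_x10 = t['reading'] * 10:
    reading status sensor  reading_x10
4        73   fail     s2          730
3       111   fail     s6         1110
8       358   fail     s3         3580
6       369   warn     s2         3690
1       400   warn     s5         4000
2       464   warn     s6         4640
0       564     ok     s5         5640
5       682   fail     s5         6820
7       734     ok     s5         7340
10      811     ok     s8         8110
11      841   warn     s6         8410
9       961   warn     s3         9610
drop duplicate status (keep=first):
   reading status sensor  reading_x10
4       73   fail     s2          730
6      369   warn     s2         3690
0      564     ok     s5         5640
group by sensor, sum of reading_x10:
sensor
s2    4420
s5    5640
Name: reading_x10, dtype: int64
Then the value at index 's5': 5640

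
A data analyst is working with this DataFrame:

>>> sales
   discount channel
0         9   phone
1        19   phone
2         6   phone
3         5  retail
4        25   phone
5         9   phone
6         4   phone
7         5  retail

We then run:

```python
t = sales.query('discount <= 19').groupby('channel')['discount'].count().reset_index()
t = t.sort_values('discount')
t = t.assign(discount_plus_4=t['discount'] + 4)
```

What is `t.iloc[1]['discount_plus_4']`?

9

filter rows where discount <= 19:
   discount channel
0         9   phone
1        19   phone
2         6   phone
3         5  retail
5         9   phone
6         4   phone
7         5  retail
group by channel, count of discount:
channel
phone     5
retail    2
Name: discount, dtype: int64
reset_index():
  channel  discount
0   phone         5
1  retail         2
sort by discount:
  channel  discount
1  retail         2
0   phone         5
add column discount_plus_4 = t['discount'] + 4:
  channel  discount  discount_plus_4
1  retail         2                6
0   phone         5                9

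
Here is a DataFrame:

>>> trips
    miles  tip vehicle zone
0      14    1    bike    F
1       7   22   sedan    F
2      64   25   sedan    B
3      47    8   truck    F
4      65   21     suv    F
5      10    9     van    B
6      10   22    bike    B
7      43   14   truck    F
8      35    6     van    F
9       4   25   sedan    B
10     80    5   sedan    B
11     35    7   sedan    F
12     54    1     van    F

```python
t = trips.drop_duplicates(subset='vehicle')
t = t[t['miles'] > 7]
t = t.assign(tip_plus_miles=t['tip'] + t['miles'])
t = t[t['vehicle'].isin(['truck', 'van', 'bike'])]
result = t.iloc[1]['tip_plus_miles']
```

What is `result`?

drop duplicate vehicle (keep=first):
   miles  tip vehicle zone
0     14    1    bike    F
1      7   22   sedan    F
3     47    8   truck    F
4     65   21     suv    F
5     10    9     van    B
filter rows where miles > 7:
   miles  tip vehicle zone
0     14    1    bike    F
3     47    8   truck    F
4     65   21     suv    F
5     10    9     van    B
add column tip_plus_miles = t['tip'] + t['miles']:
   miles  tip vehicle zone  tip_plus_miles
0     14    1    bike    F              15
3     47    8   truck    F              55
4     65   21     suv    F              86
5     10    9     van    B              19
filter rows where vehicle in ['truck', 'van', 'bike']:
   miles  tip vehicle zone  tip_plus_miles
0     14    1    bike    F              15
3     47    8   truck    F              55
5     10    9     van    B              19

55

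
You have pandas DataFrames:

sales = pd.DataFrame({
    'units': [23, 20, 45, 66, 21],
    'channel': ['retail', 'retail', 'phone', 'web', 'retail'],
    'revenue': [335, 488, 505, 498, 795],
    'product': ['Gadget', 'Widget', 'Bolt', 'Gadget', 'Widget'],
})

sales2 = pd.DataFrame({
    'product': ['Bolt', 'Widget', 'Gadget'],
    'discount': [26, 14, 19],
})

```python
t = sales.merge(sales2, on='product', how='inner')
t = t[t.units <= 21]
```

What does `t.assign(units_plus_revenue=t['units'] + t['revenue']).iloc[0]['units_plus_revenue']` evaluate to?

508

merge on 'product' (how='inner') → 5 rows:
   units channel  revenue product  discount
0     23  retail      335  Gadget        19
1     20  retail      488  Widget        14
2     45   phone      505    Bolt        26
3     66     web      498  Gadget        19
4     21  retail      795  Widget        14
filter rows where units <= 21:
   units channel  revenue product  discount
1     20  retail      488  Widget        14
4     21  retail      795  Widget        14
add column units_plus_revenue = t['units'] + t['revenue']:
   units channel  revenue product  discount  units_plus_revenue
1     20  retail      488  Widget        14                 508
4     21  retail      795  Widget        14                 816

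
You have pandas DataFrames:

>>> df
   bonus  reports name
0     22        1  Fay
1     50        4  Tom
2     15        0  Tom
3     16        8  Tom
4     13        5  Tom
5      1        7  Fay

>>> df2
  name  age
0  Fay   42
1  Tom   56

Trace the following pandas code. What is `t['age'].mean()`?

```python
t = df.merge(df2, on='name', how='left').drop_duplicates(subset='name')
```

49.0

merge on 'name' (how='left') → 6 rows:
   bonus  reports name  age
0     22        1  Fay   42
1     50        4  Tom   56
2     15        0  Tom   56
3     16        8  Tom   56
4     13        5  Tom   56
5      1        7  Fay   42
drop duplicate name (keep=first):
   bonus  reports name  age
0     22        1  Fay   42
1     50        4  Tom   56
Reading off the mean of column 'age', we get 49.0.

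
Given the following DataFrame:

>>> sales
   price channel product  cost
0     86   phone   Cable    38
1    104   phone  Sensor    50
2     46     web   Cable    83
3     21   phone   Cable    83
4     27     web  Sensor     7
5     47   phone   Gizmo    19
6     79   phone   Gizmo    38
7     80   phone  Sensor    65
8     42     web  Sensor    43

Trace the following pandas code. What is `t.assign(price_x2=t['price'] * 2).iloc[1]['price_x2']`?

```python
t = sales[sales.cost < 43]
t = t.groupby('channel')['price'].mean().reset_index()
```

54.0

filter rows where cost < 43:
   price channel product  cost
0     86   phone   Cable    38
4     27     web  Sensor     7
5     47   phone   Gizmo    19
6     79   phone   Gizmo    38
group by channel, mean of price:
channel
phone    70.666667
web      27.000000
Name: price, dtype: float64
reset_index():
  channel      price
0   phone  70.666667
1     web  27.000000
add column price_x2 = t['price'] * 2:
  channel      price    price_x2
0   phone  70.666667  141.333333
1     web  27.000000   54.000000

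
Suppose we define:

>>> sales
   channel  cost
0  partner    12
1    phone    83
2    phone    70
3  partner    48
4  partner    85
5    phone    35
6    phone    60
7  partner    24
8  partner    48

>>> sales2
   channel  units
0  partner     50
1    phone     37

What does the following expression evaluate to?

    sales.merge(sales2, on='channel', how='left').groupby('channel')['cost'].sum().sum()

merge on 'channel' (how='left') → 9 rows:
   channel  cost  units
0  partner    12     50
1    phone    83     37
2    phone    70     37
3  partner    48     50
4  partner    85     50
5    phone    35     37
6    phone    60     37
7  partner    24     50
8  partner    48     50
group by channel, sum of cost:
channel
partner    217
phone      248
Name: cost, dtype: int64
Reading off the sum of the resulting series, we get 465.

465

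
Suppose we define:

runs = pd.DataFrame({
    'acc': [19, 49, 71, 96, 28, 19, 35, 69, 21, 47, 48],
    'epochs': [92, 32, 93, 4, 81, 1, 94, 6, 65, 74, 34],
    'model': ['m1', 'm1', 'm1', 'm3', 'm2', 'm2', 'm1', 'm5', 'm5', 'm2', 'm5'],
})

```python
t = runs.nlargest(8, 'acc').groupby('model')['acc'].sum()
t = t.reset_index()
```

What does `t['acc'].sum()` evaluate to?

take 8 rows with largest acc:
    acc  epochs model
3    96       4    m3
2    71      93    m1
7    69       6    m5
1    49      32    m1
10   48      34    m5
9    47      74    m2
6    35      94    m1
4    28      81    m2
group by model, sum of acc:
model
m1    155
m2     75
m3     96
m5    117
Name: acc, dtype: int64
reset_index():
  model  acc
0    m1  155
1    m2   75
2    m3   96
3    m5  117
sum of column 'acc' → 443

443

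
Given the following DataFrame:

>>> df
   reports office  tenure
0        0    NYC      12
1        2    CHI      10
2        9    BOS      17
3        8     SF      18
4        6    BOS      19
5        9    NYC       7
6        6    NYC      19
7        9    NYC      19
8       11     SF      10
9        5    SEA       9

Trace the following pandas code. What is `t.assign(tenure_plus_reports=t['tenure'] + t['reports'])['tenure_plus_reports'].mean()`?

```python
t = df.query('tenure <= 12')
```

15.0

filter rows where tenure <= 12:
   reports office  tenure
0        0    NYC      12
1        2    CHI      10
5        9    NYC       7
8       11     SF      10
9        5    SEA       9
add column tenure_plus_reports = t['tenure'] + t['reports']:
   reports office  tenure  tenure_plus_reports
0        0    NYC      12                   12
1        2    CHI      10                   12
5        9    NYC       7                   16
8       11     SF      10                   21
9        5    SEA       9                   14
Taking the mean of column 'tenure_plus_reports' gives 15.0.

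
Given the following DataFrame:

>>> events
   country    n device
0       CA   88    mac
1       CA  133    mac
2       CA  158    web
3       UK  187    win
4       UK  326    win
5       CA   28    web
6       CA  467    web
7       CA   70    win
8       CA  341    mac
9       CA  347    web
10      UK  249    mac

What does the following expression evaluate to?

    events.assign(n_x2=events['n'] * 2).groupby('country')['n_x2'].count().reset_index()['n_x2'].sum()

11

add column n_x2 = events['n'] * 2:
   country    n device  n_x2
0       CA   88    mac   176
1       CA  133    mac   266
2       CA  158    web   316
3       UK  187    win   374
4       UK  326    win   652
5       CA   28    web    56
6       CA  467    web   934
7       CA   70    win   140
8       CA  341    mac   682
9       CA  347    web   694
10      UK  249    mac   498
group by country, count of n_x2:
country
CA    8
UK    3
Name: n_x2, dtype: int64
reset_index():
  country  n_x2
0      CA     8
1      UK     3
Reading off the sum of column 'n_x2', we get 11.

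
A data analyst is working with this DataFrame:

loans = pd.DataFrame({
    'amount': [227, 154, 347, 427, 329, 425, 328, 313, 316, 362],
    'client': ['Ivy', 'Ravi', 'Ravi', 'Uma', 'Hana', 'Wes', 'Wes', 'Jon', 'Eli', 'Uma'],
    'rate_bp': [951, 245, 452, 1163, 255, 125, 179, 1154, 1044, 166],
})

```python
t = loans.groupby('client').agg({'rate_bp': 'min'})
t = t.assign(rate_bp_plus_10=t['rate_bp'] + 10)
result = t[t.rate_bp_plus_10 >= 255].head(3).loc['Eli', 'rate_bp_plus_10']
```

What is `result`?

1054

group by client, min of rate_bp:
        rate_bp
client         
Eli        1044
Hana        255
Ivy         951
Jon        1154
Ravi        245
Uma         166
Wes         125
add column rate_bp_plus_10 = t['rate_bp'] + 10:
        rate_bp  rate_bp_plus_10
client                          
Eli        1044             1054
Hana        255              265
Ivy         951              961
Jon        1154             1164
Ravi        245              255
Uma         166              176
Wes         125              135
filter rows where rate_bp_plus_10 >= 255:
        rate_bp  rate_bp_plus_10
client                          
Eli        1044             1054
Hana        255              265
Ivy         951              961
Jon        1154             1164
Ravi        245              255
take first 3 rows:
        rate_bp  rate_bp_plus_10
client                          
Eli        1044             1054
Hana        255              265
Ivy         951              961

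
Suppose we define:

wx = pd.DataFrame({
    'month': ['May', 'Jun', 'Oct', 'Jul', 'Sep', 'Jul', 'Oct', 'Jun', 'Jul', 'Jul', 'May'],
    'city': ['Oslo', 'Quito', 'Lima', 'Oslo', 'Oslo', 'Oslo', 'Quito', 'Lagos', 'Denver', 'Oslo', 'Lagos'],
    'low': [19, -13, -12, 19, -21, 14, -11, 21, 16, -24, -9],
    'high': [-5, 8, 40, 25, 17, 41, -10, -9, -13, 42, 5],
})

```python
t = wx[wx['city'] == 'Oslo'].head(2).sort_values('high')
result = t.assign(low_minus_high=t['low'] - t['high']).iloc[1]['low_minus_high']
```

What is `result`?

-6

filter rows where city == 'Oslo':
  month  city  low  high
0   May  Oslo   19    -5
3   Jul  Oslo   19    25
4   Sep  Oslo  -21    17
5   Jul  Oslo   14    41
9   Jul  Oslo  -24    42
take first 2 rows:
  month  city  low  high
0   May  Oslo   19    -5
3   Jul  Oslo   19    25
sort by high:
  month  city  low  high
0   May  Oslo   19    -5
3   Jul  Oslo   19    25
add column low_minus_high = t['low'] - t['high']:
  month  city  low  high  low_minus_high
0   May  Oslo   19    -5              24
3   Jul  Oslo   19    25              -6
value at position 1, column 'low_minus_high' → -6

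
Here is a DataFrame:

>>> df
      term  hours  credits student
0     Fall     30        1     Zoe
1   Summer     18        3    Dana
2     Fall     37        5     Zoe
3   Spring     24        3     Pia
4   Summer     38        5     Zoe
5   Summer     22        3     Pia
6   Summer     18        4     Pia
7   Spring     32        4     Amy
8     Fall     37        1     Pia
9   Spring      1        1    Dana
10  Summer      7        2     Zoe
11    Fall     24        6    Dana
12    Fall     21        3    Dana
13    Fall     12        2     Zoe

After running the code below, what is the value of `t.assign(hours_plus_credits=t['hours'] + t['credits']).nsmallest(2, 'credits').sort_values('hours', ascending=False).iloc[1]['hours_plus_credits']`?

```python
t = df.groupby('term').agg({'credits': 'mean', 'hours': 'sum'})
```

59.6666666667

group by term: mean(credits), sum(hours):
         credits  hours
term                   
Fall    3.000000    161
Spring  2.666667     57
Summer  3.400000    103
add column hours_plus_credits = t['hours'] + t['credits']:
         credits  hours  hours_plus_credits
term                                       
Fall    3.000000    161          164.000000
Spring  2.666667     57           59.666667
Summer  3.400000    103          106.400000
take 2 rows with smallest credits:
         credits  hours  hours_plus_credits
term                                       
Spring  2.666667     57           59.666667
Fall    3.000000    161          164.000000
sort by hours descending:
         credits  hours  hours_plus_credits
term                                       
Fall    3.000000    161          164.000000
Spring  2.666667     57           59.666667
Hence 59.6666666667.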